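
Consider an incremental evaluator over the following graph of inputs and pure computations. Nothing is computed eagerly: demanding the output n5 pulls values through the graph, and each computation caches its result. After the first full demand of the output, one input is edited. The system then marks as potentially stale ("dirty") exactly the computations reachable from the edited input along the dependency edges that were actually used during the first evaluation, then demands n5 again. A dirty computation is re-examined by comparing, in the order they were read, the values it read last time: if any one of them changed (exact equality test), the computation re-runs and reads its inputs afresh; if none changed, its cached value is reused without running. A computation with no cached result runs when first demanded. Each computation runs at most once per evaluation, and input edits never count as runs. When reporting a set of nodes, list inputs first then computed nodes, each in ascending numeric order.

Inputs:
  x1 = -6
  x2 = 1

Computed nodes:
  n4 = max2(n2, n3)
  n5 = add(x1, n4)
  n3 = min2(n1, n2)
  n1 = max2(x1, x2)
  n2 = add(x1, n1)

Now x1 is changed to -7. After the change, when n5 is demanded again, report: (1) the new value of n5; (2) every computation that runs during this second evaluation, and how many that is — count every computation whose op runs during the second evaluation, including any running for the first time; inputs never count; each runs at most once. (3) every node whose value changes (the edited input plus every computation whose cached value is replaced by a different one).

Initial pass — values computed on the first demand:
  n1 = max2(-6, 1) = 1
  n2 = add(-6, 1) = -5
  n3 = min2(1, -5) = -5
  n4 = max2(-5, -5) = -5
  n5 = add(-6, -5) = -11

Second demand — change propagation:
  n1: re-runs because x1 -6->-7; new result 1 (unchanged).
  n2: re-runs because x1 -6->-7; new result -6.
  n3: re-runs because n2 -5->-6; new result -6.
  n4: re-runs because n2 -5->-6; n3 -5->-6; new result -6.
  n5: re-runs because x1 -6->-7; n4 -5->-6; new result -13.

n5 now evaluates to -13.
Run set: n1, n2, n3, n4, n5 (5 run).
Changed values: x1, n2, n3, n4, n5.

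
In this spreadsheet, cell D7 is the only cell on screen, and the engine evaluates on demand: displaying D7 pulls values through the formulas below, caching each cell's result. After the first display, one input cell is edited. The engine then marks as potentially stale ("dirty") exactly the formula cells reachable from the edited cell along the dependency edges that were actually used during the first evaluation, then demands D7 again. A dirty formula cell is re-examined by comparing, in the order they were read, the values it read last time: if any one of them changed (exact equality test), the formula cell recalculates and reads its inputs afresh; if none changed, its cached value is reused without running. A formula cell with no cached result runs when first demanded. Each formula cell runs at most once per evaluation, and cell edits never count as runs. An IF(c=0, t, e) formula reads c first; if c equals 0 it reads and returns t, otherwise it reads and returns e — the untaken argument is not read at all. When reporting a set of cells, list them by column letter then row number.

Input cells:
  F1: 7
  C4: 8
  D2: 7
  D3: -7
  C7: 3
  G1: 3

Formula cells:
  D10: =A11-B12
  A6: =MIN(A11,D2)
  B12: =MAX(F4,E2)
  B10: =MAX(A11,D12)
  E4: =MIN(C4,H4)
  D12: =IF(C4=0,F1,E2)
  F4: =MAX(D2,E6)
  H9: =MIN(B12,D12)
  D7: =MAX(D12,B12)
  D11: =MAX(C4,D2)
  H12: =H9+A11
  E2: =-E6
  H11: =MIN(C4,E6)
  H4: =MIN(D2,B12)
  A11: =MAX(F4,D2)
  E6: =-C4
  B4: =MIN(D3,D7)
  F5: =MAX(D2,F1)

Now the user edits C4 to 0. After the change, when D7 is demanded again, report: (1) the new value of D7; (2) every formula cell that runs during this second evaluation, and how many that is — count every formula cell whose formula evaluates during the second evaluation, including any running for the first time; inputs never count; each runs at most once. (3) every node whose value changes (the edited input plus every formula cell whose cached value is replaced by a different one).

D7 now evaluates to 7.
Run set: B12, D7, D12, E2, E6, F4 (6 run).
Changed values: B12, C4, D7, D12, E2, E6.

Initial pass — values computed on the first demand:
  E6 = -(8) = -8
  E2 = -(-8) = 8
  D12 = IF(C4=0: C4=8 -> else branch E2) = 8
  F4 = MAX(7, -8) = 7
  B12 = MAX(7, 8) = 8
  D7 = MAX(8, 8) = 8

Second demand — change propagation:
  E6: re-runs because C4 8->0; new result 0.
  E2: re-runs because E6 -8->0; new result 0.
  D12: re-runs because C4 8->0; E2 8->0; new result 7.
  F4: re-runs because E6 -8->0; new result 7 (unchanged).
  B12: re-runs because E2 8->0; new result 7.
  D7: re-runs because D12 8->7; B12 8->7; new result 7.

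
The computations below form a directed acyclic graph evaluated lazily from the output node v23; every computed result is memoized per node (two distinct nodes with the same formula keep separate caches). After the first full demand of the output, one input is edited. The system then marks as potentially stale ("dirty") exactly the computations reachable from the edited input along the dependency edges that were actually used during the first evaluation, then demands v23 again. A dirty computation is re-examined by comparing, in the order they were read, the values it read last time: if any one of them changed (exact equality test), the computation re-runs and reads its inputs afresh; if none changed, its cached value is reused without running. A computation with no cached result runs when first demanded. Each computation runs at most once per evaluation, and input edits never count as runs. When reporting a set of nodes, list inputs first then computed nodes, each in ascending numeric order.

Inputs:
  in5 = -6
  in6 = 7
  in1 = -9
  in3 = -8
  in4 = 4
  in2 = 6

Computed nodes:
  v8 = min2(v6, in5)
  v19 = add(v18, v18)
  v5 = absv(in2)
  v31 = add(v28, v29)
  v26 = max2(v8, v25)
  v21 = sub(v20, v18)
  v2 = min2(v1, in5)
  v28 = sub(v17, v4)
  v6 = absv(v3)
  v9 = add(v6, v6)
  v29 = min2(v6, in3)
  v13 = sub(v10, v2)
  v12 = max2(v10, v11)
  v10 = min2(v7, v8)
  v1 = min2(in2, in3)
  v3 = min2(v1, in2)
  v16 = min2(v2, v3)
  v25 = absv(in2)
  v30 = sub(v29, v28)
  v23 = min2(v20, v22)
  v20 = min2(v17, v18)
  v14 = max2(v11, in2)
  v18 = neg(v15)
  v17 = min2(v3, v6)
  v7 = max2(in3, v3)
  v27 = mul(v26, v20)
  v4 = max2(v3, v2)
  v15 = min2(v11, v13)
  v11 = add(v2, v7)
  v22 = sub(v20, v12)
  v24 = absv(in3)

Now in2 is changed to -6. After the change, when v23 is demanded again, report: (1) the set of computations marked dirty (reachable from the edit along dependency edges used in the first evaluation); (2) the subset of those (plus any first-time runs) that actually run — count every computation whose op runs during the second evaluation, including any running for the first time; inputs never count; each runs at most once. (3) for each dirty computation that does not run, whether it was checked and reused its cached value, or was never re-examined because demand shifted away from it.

The edit dirties: v1, v2, v3, v6, v7, v8, v10, v11, v12, v13, v15, v17, v18, v20, v22, v23.
2 computations run: v1, v3.
Cache hits after checking: v2, v6, v7, v8, v10, v11, v12, v13, v15, v17, v18, v20, v22, v23.
Note where the cutoff bites: v2 is checked, finds nothing changed, and keeps its cache.

First demand of the output computes:
  v1 = min2(6, -8) = -8
  v2 = min2(-8, -6) = -8
  v3 = min2(-8, 6) = -8
  v6 = absv(-8) = 8
  v7 = max2(-8, -8) = -8
  v8 = min2(8, -6) = -6
  v10 = min2(-8, -6) = -8
  v11 = add(-8, -8) = -16
  v12 = max2(-8, -16) = -8
  v13 = sub(-8, -8) = 0
  v15 = min2(-16, 0) = -16
  v17 = min2(-8, 8) = -8
  v18 = neg(-16) = 16
  v20 = min2(-8, 16) = -8
  v22 = sub(-8, -8) = 0
  v23 = min2(-8, 0) = -8

After the edit, cleaning proceeds:
  v1: a read changed (in2 6->-6) — executes, giving -8 — identical to its old value.
  v2: dirty, but its reads are unchanged (v1 unchanged, in5 unchanged); cached -8 stands.
  v3: a read changed (in2 6->-6) — executes, giving -8 — identical to its old value.
  v6: dirty, but its reads are unchanged (v3 unchanged); cached 8 stands.
  v7: dirty, but its reads are unchanged (in3 unchanged, v3 unchanged); cached -8 stands.
  v8: dirty, but its reads are unchanged (v6 unchanged, in5 unchanged); cached -6 stands.
  v10: dirty, but its reads are unchanged (v7 unchanged, v8 unchanged); cached -8 stands.
  v11: dirty, but its reads are unchanged (v2 unchanged, v7 unchanged); cached -16 stands.
  v12: dirty, but its reads are unchanged (v10 unchanged, v11 unchanged); cached -8 stands.
  v13: dirty, but its reads are unchanged (v10 unchanged, v2 unchanged); cached 0 stands.
  v15: dirty, but its reads are unchanged (v11 unchanged, v13 unchanged); cached -16 stands.
  v17: dirty, but its reads are unchanged (v3 unchanged, v6 unchanged); cached -8 stands.
  v18: dirty, but its reads are unchanged (v15 unchanged); cached 16 stands.
  v20: dirty, but its reads are unchanged (v17 unchanged, v18 unchanged); cached -8 stands.
  v22: dirty, but its reads are unchanged (v20 unchanged, v12 unchanged); cached 0 stands.
  v23: dirty, but its reads are unchanged (v20 unchanged, v22 unchanged); cached -8 stands.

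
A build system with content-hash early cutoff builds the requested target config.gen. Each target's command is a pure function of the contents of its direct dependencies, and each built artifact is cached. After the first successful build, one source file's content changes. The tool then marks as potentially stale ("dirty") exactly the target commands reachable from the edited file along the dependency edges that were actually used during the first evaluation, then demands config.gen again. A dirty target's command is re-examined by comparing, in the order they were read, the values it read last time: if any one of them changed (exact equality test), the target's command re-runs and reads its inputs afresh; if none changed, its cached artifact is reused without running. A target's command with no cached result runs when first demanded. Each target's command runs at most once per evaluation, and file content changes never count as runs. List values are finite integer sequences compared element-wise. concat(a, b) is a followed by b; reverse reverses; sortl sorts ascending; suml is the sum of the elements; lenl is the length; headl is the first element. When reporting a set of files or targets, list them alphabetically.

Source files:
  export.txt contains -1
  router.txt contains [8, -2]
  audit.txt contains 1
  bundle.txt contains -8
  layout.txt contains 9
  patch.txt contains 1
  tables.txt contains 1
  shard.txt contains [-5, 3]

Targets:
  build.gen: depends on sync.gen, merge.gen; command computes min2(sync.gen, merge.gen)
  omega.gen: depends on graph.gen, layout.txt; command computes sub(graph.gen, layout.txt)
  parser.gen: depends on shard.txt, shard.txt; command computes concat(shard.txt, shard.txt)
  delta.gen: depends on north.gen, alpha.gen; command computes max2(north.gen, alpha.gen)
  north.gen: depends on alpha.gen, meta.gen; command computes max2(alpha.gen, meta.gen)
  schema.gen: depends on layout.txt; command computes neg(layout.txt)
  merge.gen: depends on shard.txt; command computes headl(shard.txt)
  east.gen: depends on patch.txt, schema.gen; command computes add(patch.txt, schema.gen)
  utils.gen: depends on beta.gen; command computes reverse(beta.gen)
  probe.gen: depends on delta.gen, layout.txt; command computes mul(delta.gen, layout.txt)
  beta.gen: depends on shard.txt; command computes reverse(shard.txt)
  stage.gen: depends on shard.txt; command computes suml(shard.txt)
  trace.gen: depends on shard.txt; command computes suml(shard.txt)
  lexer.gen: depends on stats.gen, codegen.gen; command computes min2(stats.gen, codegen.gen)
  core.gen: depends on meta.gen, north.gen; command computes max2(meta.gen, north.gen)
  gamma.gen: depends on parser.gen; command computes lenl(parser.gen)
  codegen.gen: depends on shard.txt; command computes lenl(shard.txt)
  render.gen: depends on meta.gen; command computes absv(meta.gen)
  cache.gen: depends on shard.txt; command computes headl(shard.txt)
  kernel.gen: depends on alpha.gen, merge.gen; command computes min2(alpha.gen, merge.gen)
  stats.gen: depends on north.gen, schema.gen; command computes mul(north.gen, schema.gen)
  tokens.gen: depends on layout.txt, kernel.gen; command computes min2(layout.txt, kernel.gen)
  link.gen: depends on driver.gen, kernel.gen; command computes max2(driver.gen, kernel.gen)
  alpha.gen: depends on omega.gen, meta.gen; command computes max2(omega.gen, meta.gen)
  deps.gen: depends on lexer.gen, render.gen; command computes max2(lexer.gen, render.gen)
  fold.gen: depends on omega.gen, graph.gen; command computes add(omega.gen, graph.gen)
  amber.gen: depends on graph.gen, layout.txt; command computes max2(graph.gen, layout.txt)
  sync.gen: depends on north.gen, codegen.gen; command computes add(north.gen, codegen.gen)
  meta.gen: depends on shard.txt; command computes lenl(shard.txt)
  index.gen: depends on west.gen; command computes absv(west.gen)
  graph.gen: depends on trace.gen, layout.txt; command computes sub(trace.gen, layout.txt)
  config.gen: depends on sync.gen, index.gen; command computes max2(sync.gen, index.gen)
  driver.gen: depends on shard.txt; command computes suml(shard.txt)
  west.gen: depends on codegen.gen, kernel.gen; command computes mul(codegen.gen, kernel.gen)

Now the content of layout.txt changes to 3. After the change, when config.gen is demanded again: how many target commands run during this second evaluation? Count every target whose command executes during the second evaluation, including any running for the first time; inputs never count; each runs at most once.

First evaluation (everything demanded from the output):
  codegen.gen = lenl([-5, 3]) = 2
  merge.gen = headl([-5, 3]) = -5
  meta.gen = lenl([-5, 3]) = 2
  trace.gen = suml([-5, 3]) = -2
  graph.gen = sub(-2, 9) = -11
  omega.gen = sub(-11, 9) = -20
  alpha.gen = max2(-20, 2) = 2
  kernel.gen = min2(2, -5) = -5
  north.gen = max2(2, 2) = 2
  sync.gen = add(2, 2) = 4
  west.gen = mul(2, -5) = -10
  index.gen = absv(-10) = 10
  config.gen = max2(4, 10) = 10

Propagation after the edit:
  graph.gen: runs — layout.txt 9->3; result -5.
  omega.gen: runs — graph.gen -11->-5; layout.txt 9->3; result -8.
  alpha.gen: runs — omega.gen -20->-8; result 2 (same value as before).
  kernel.gen: checked — values it read are unchanged (alpha.gen unchanged, merge.gen unchanged); reused cached -5 without running.
  north.gen: checked — values it read are unchanged (alpha.gen unchanged, meta.gen unchanged); reused cached 2 without running.
  sync.gen: checked — values it read are unchanged (north.gen unchanged, codegen.gen unchanged); reused cached 4 without running.
  west.gen: checked — values it read are unchanged (codegen.gen unchanged, kernel.gen unchanged); reused cached -10 without running.
  index.gen: checked — values it read are unchanged (west.gen unchanged); reused cached 10 without running.
  config.gen: checked — values it read are unchanged (sync.gen unchanged, index.gen unchanged); reused cached 10 without running.

Key observation: the change is absorbed at alpha.gen — it re-runs but produces the same value, and the output's value is unchanged.

Target commands that run: alpha.gen, graph.gen, omega.gen — 3 in total.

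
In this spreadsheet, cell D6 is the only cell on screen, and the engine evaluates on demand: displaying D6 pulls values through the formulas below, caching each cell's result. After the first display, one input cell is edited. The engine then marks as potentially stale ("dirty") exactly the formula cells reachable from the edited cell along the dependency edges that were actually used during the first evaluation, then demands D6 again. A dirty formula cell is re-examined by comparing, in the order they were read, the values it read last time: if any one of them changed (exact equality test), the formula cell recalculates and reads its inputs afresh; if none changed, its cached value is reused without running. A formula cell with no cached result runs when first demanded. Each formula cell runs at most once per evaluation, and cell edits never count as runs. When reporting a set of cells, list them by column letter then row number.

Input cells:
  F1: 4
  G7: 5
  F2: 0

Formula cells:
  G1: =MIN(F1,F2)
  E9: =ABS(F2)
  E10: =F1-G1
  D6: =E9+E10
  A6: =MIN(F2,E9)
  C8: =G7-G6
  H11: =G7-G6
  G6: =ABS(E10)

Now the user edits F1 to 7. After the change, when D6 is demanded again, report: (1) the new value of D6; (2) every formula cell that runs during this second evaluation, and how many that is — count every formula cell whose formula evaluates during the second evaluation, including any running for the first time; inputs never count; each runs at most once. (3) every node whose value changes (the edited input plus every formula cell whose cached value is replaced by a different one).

D6 now evaluates to 7.
Run set: D6, E10, G1 (3 run).
Changed values: D6, E10, F1.

Initial pass — values computed on the first demand:
  E9 = ABS(0) = 0
  G1 = MIN(4, 0) = 0
  E10 = 4 - 0 = 4
  D6 = 0 + 4 = 4

Second demand — change propagation:
  G1: re-runs because F1 4->7; new result 0 (unchanged).
  E10: re-runs because F1 4->7; new result 7.
  D6: re-runs because E10 4->7; new result 7.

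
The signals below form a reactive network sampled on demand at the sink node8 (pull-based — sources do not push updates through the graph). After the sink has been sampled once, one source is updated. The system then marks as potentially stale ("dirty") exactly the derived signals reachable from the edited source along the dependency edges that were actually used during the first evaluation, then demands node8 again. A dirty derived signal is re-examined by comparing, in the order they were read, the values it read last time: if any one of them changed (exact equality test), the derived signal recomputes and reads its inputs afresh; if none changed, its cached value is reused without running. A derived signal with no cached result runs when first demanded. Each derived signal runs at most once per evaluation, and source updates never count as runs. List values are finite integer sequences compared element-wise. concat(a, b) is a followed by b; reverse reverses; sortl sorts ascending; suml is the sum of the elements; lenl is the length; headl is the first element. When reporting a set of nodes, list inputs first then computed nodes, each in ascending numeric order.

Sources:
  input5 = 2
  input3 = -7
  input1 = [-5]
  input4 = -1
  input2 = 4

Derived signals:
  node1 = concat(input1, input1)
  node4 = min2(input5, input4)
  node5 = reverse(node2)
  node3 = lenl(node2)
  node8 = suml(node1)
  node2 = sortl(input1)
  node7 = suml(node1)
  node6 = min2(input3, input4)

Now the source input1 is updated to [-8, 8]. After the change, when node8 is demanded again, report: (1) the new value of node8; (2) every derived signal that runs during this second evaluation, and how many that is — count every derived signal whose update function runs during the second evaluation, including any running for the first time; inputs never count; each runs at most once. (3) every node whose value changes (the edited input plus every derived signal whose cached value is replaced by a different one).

Initial pass — values computed on the first demand:
  node1 = concat([-5], [-5]) = [-5, -5]
  node8 = suml([-5, -5]) = -10

Second demand — change propagation:
  node1: re-runs because input1 [-5]->[-8, 8]; input1 [-5]->[-8, 8]; new result [-8, 8, -8, 8].
  node8: re-runs because node1 [-5, -5]->[-8, 8, -8, 8]; new result 0.

node8 now evaluates to 0.
Run set: node1, node8 (2 run).
Changed values: input1, node1, node8.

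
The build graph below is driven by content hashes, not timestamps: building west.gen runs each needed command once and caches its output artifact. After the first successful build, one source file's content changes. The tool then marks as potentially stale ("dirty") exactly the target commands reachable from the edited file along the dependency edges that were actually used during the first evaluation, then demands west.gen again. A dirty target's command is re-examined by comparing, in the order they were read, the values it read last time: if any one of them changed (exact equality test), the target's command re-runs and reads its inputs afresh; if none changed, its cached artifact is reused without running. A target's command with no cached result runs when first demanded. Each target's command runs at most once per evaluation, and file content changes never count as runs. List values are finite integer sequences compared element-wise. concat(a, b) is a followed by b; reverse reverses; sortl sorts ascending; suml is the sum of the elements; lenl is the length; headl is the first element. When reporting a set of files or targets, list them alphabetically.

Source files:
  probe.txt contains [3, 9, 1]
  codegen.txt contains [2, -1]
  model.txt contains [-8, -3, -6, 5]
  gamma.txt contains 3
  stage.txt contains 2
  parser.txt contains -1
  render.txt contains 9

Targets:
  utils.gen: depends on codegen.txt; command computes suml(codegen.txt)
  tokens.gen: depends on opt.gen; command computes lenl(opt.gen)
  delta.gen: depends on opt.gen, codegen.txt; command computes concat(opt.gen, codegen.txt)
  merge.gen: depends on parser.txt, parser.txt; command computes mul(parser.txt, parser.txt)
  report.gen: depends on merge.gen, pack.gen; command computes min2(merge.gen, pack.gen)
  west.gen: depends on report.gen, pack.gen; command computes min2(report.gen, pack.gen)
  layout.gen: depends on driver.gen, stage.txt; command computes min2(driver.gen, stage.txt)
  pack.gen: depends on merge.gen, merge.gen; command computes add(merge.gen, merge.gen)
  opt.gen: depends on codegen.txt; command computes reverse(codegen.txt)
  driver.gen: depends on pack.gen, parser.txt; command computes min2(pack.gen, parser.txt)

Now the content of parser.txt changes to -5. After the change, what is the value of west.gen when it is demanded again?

Initial pass — values computed on the first demand:
  merge.gen = mul(-1, -1) = 1
  pack.gen = add(1, 1) = 2
  report.gen = min2(1, 2) = 1
  west.gen = min2(1, 2) = 1

Second demand — change propagation:
  merge.gen: re-runs because parser.txt -1->-5; parser.txt -1->-5; new result 25.
  pack.gen: re-runs because merge.gen 1->25; merge.gen 1->25; new result 50.
  report.gen: re-runs because merge.gen 1->25; pack.gen 2->50; new result 25.
  west.gen: re-runs because report.gen 1->25; pack.gen 2->50; new result 25.

west.gen now evaluates to 25.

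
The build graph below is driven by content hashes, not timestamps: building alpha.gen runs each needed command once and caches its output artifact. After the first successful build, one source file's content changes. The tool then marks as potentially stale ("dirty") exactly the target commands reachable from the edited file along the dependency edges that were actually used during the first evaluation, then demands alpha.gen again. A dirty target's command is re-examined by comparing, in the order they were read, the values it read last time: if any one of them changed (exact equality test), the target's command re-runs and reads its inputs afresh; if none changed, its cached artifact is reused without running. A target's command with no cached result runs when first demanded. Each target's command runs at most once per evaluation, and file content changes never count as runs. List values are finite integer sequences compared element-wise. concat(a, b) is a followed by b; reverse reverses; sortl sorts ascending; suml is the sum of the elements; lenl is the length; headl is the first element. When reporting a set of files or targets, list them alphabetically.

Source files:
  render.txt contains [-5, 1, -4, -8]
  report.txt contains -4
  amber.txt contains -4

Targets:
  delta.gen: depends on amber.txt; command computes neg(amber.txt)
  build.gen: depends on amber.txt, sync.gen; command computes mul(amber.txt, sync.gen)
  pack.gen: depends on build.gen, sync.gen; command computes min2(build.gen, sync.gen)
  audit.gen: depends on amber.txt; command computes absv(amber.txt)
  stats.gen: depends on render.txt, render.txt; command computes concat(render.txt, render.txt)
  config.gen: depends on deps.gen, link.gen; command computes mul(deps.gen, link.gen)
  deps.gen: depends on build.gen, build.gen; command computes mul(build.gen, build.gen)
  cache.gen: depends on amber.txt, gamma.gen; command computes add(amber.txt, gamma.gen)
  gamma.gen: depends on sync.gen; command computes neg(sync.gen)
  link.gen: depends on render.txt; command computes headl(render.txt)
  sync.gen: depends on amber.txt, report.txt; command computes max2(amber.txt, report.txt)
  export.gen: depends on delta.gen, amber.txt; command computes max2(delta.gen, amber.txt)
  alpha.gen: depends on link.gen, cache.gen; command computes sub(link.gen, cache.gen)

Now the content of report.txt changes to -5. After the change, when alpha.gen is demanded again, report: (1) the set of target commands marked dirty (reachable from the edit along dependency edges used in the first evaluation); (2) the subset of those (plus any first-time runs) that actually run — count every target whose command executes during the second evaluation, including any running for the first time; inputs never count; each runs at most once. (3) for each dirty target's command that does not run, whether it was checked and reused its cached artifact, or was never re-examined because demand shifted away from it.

Dirty set: alpha.gen, cache.gen, gamma.gen, sync.gen.
Run set: sync.gen (1 run).
Re-examined without running (cache reused): alpha.gen, cache.gen, gamma.gen.
The important point: sync.gen recomputes to an identical value, and the output ends up unchanged.

Initial pass — values computed on the first demand:
  link.gen = headl([-5, 1, -4, -8]) = -5
  sync.gen = max2(-4, -4) = -4
  gamma.gen = neg(-4) = 4
  cache.gen = add(-4, 4) = 0
  alpha.gen = sub(-5, 0) = -5

Second demand — change propagation:
  sync.gen: re-runs because report.txt -4->-5; new result -4 (unchanged).
  gamma.gen: re-examined; everything it read last time is the same (sync.gen unchanged) — cache 4 kept, no run.
  cache.gen: re-examined; everything it read last time is the same (amber.txt unchanged, gamma.gen unchanged) — cache 0 kept, no run.
  alpha.gen: re-examined; everything it read last time is the same (link.gen unchanged, cache.gen unchanged) — cache -5 kept, no run.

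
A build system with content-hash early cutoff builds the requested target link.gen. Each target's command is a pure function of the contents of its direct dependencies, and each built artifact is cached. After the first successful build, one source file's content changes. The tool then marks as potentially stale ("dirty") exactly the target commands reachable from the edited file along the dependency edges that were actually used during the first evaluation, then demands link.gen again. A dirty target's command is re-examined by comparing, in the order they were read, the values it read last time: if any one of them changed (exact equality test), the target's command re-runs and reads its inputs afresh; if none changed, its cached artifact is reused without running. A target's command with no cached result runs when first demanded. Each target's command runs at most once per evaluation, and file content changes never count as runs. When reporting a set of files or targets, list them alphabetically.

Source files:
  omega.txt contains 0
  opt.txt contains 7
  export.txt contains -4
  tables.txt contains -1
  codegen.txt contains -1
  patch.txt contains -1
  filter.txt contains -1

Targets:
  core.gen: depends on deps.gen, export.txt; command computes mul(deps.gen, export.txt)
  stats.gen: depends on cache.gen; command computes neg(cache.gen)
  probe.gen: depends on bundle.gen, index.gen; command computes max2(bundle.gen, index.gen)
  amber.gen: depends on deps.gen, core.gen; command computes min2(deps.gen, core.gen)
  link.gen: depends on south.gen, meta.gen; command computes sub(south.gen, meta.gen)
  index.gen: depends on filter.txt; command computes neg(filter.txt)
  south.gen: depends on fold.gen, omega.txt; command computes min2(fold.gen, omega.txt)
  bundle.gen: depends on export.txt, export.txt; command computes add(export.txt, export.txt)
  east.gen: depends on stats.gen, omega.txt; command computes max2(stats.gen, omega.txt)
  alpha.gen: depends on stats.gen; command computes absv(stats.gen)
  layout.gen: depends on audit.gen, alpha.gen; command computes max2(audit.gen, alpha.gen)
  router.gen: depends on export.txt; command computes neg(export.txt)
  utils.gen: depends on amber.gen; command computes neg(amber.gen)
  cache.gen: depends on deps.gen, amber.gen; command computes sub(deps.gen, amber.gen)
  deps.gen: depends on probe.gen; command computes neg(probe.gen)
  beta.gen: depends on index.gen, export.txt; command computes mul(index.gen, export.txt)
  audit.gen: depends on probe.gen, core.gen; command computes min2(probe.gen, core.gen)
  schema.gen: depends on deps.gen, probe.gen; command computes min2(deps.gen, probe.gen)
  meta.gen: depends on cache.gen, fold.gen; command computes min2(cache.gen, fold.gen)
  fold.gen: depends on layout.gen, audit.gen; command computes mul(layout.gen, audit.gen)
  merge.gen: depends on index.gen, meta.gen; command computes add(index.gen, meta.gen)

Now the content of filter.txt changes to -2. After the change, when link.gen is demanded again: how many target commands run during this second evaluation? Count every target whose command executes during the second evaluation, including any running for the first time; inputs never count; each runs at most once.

Target commands that run: amber.gen, audit.gen, cache.gen, core.gen, deps.gen, fold.gen, index.gen, layout.gen, meta.gen, probe.gen, south.gen — 11 in total.
Key observation: the cutoff stops propagation at stats.gen — its inputs' values are unchanged, so it reuses its cache.

First evaluation (everything demanded from the output):
  bundle.gen = add(-4, -4) = -8
  index.gen = neg(-1) = 1
  probe.gen = max2(-8, 1) = 1
  deps.gen = neg(1) = -1
  core.gen = mul(-1, -4) = 4
  amber.gen = min2(-1, 4) = -1
  audit.gen = min2(1, 4) = 1
  cache.gen = sub(-1, -1) = 0
  stats.gen = neg(0) = 0
  alpha.gen = absv(0) = 0
  layout.gen = max2(1, 0) = 1
  fold.gen = mul(1, 1) = 1
  meta.gen = min2(0, 1) = 0
  south.gen = min2(1, 0) = 0
  link.gen = sub(0, 0) = 0

Propagation after the edit:
  index.gen: runs — filter.txt -1->-2; result 2.
  probe.gen: runs — index.gen 1->2; result 2.
  deps.gen: runs — probe.gen 1->2; result -2.
  core.gen: runs — deps.gen -1->-2; result 8.
  amber.gen: runs — deps.gen -1->-2; core.gen 4->8; result -2.
  audit.gen: runs — probe.gen 1->2; core.gen 4->8; result 2.
  cache.gen: runs — deps.gen -1->-2; amber.gen -1->-2; result 0 (same value as before).
  stats.gen: checked — values it read are unchanged (cache.gen unchanged); reused cached 0 without running.
  alpha.gen: checked — values it read are unchanged (stats.gen unchanged); reused cached 0 without running.
  layout.gen: runs — audit.gen 1->2; result 2.
  fold.gen: runs — layout.gen 1->2; audit.gen 1->2; result 4.
  meta.gen: runs — fold.gen 1->4; result 0 (same value as before).
  south.gen: runs — fold.gen 1->4; result 0 (same value as before).
  link.gen: checked — values it read are unchanged (south.gen unchanged, meta.gen unchanged); reused cached 0 without running.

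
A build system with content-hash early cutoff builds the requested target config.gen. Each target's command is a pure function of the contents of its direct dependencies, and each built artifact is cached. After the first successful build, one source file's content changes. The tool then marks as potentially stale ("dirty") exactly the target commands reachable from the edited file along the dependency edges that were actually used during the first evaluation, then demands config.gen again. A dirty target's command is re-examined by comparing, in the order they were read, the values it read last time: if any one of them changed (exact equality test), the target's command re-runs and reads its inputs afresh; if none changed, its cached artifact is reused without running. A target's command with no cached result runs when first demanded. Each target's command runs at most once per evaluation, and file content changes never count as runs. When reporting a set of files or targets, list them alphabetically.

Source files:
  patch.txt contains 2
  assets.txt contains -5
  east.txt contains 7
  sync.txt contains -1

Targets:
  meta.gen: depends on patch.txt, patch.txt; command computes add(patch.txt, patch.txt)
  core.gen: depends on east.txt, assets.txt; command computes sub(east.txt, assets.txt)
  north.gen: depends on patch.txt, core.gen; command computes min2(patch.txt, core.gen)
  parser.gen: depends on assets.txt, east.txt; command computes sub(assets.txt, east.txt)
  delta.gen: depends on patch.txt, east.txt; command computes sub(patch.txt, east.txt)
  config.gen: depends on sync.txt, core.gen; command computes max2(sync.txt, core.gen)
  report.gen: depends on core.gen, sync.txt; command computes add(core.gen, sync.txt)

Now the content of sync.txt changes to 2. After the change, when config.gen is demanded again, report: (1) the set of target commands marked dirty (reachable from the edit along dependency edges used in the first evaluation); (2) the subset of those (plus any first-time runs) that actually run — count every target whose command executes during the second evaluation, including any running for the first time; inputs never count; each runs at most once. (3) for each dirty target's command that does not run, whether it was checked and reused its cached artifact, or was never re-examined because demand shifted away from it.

Marked dirty: config.gen.
Target commands that run: config.gen — 1 in total.
Every dirty target's command ran.

First evaluation (everything demanded from the output):
  core.gen = sub(7, -5) = 12
  config.gen = max2(-1, 12) = 12

Propagation after the edit:
  config.gen: runs — sync.txt -1->2; result 12 (same value as before).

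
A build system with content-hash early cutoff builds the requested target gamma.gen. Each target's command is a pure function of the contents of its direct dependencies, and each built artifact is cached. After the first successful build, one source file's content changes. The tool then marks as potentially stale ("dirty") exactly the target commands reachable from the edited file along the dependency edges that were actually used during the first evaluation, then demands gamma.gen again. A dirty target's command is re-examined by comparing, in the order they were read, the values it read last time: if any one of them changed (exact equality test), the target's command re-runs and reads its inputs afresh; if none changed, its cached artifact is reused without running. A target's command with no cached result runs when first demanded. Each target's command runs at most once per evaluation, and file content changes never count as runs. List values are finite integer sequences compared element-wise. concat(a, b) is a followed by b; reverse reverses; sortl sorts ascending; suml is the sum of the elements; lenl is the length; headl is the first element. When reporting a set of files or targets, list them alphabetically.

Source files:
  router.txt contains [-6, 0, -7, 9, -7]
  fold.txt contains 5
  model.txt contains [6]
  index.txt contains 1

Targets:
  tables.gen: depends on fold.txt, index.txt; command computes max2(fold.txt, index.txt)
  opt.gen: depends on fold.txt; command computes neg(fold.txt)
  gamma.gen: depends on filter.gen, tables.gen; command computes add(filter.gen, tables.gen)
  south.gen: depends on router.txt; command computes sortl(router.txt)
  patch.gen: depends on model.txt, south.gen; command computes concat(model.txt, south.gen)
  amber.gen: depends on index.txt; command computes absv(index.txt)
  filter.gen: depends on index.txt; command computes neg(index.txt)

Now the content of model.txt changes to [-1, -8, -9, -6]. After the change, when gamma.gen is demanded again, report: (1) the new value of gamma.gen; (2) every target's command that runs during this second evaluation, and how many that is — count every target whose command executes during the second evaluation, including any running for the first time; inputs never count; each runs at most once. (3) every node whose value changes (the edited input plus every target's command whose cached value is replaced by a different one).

New value of gamma.gen: 4.
Target commands that run: none — 0 in total.
Values that change: model.txt.
Key observation: model.txt is never demanded by the output, so the edit triggers no recomputation at all.

First evaluation (everything demanded from the output):
  filter.gen = neg(1) = -1
  tables.gen = max2(5, 1) = 5
  gamma.gen = add(-1, 5) = 4

Propagation after the edit:
  model.txt feeds no computation that the output demands — nothing is marked dirty and nothing runs.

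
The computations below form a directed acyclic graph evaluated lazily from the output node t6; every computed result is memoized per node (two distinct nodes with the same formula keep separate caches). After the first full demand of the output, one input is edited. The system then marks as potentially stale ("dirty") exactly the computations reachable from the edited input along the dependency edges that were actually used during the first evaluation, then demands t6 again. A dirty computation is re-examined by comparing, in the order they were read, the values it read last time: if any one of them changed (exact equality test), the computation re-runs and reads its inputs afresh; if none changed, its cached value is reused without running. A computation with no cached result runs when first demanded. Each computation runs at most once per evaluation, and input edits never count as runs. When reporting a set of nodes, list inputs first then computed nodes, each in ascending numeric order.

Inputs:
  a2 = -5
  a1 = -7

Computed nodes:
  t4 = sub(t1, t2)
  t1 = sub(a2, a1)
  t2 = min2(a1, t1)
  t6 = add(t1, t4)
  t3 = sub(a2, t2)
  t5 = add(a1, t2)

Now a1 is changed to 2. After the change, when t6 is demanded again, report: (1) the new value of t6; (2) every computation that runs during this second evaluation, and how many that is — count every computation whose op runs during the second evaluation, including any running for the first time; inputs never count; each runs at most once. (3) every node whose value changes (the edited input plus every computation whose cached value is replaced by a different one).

Demanding t6 again yields -7.
4 computations run: t1, t2, t4, t6.
The nodes whose values change: a1, t1, t4, t6.

First demand of the output computes:
  t1 = sub(-5, -7) = 2
  t2 = min2(-7, 2) = -7
  t4 = sub(2, -7) = 9
  t6 = add(2, 9) = 11

After the edit, cleaning proceeds:
  t1: a read changed (a1 -7->2) — executes, giving -7.
  t2: a read changed (a1 -7->2; t1 2->-7) — executes, giving -7 — identical to its old value.
  t4: a read changed (t1 2->-7) — executes, giving 0.
  t6: a read changed (t1 2->-7; t4 9->0) — executes, giving -7.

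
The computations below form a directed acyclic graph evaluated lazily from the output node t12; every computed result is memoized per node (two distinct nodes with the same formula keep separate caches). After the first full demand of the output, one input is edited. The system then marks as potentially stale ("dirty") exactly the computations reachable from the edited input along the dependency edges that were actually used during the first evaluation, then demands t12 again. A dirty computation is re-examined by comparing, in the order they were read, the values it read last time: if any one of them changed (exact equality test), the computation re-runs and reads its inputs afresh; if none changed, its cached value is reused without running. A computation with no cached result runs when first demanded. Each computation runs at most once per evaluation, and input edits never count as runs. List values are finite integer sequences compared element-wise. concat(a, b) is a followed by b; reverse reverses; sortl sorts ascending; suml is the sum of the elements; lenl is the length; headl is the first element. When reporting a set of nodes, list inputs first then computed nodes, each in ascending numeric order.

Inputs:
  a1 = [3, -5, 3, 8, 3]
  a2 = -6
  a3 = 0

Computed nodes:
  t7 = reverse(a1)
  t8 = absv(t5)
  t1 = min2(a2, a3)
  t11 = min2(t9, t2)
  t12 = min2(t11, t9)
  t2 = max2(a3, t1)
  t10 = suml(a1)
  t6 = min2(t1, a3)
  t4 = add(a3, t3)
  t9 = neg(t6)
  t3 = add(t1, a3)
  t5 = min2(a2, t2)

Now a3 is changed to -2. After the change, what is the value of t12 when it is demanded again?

Demanding t12 again yields -2.
Note where the cutoff bites: t9 is checked, finds nothing changed, and keeps its cache.

First demand of the output computes:
  t1 = min2(-6, 0) = -6
  t2 = max2(0, -6) = 0
  t6 = min2(-6, 0) = -6
  t9 = neg(-6) = 6
  t11 = min2(6, 0) = 0
  t12 = min2(0, 6) = 0

After the edit, cleaning proceeds:
  t1: a read changed (a3 0->-2) — executes, giving -6 — identical to its old value.
  t2: a read changed (a3 0->-2) — executes, giving -2.
  t6: a read changed (a3 0->-2) — executes, giving -6 — identical to its old value.
  t9: dirty, but its reads are unchanged (t6 unchanged); cached 6 stands.
  t11: a read changed (t2 0->-2) — executes, giving -2.
  t12: a read changed (t11 0->-2) — executes, giving -2.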